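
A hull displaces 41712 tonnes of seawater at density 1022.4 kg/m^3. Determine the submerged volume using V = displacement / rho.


Formula: V = mass / rho
Step 1 — convert tonnes to kg: 41712 t * 1000 = 41712000 kg
Step 2 — V = 41712000 / 1022.4 ≈ 40798 m^3 (5 s.f.)

40798 m^3


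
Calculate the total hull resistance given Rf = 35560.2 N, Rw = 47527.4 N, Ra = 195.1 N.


Formula: Rt = Rf + Rw + Ra
Substituting: Rt = 35560.2 + 47527.4 + 195.1
Result: Rt = 83282.7 N

83282.7 N


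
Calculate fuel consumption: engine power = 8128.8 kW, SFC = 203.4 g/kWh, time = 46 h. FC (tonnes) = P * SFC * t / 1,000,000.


Formula: FC (tonnes) = P * SFC * t / 1,000,000
Step 1 — P * SFC * t = 8128.8 * 203.4 * 46 = 76056304.32 g
Step 2 — FC (tonnes) = 76056304.32 / 1,000,000 ≈ 76.056 tonnes (5 s.f.)

76.056 tonnes


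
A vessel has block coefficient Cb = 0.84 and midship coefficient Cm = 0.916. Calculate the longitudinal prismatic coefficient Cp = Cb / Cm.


Formula: Cp = Cb / Cm
Substituting: Cp = 0.84 / 0.916
Result: Cp ≈ 0.91703 (5 s.f.)

0.91703


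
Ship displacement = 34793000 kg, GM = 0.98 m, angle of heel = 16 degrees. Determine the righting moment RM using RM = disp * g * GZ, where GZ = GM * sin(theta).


Formula: GZ = GM * sin(theta); RM = disp * g * GZ
Step 1 — GZ = 0.98 * sin(16°) = 0.98 * 0.275637 = 0.270124 m
Step 2 — RM = 34793000 * 9.81 * 0.270124 ≈ 92199000 N·m (5 s.f.)

92199000 N·m


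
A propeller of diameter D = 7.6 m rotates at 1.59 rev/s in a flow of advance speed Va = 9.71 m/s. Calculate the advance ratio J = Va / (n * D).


Formula: J = Va / (n * D)
Step 1 — n * D = 1.59 * 7.6 = 12.084
Step 2 — J = 9.71 / 12.084 ≈ 0.80354 (5 s.f.)

0.80354


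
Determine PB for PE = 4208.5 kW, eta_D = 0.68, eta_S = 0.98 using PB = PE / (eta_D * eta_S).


Formula: PB = PE / (eta_D * eta_S)
Step 1 — combined efficiency = eta_D * eta_S = 0.68 * 0.98 = 0.6664
Step 2 — PB = 4208.5 / 0.6664 ≈ 6315.3 kW (5 s.f.)

6315.3 kW


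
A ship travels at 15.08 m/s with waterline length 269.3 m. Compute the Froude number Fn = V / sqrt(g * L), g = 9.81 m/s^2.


Formula: Fn = V / sqrt(g * L)
Step 1 — g * L = 9.81 * 269.3 = 2641.833
Step 2 — sqrt(g * L) = sqrt(2641.833) = 51.398765
Step 3 — Fn = 15.08 / 51.398765 ≈ 0.29339 (5 s.f.)

0.29339


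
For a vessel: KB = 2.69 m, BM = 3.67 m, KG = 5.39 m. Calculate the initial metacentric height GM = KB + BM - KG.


Formula: GM = KB + BM - KG
Step 1 — KM = KB + BM = 2.69 + 3.67 = 6.36 m
Step 2 — GM = KM - KG = 6.36 - 5.39 = 0.97 m

0.97 m


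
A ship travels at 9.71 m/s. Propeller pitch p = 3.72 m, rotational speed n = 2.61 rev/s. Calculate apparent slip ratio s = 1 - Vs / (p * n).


Formula: s = 1 - Vs / (p * n)
Step 1 — p * n = 3.72 * 2.61 = 9.7092
Step 2 — Vs / (p*n) = 9.71 / 9.7092 = 1.000082 (6 d.p.)
Step 3 — s = 1 - 1.000082 = -0.000082

-0.000082


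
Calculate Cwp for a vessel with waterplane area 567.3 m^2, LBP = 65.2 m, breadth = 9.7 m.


Formula: Cwp = Aw / (L * B)
Step 1 — L * B = 65.2 * 9.7 = 632.44 m^2
Step 2 — Cwp = 567.3 / 632.44 ≈ 0.89700 (5 s.f.)

0.89700


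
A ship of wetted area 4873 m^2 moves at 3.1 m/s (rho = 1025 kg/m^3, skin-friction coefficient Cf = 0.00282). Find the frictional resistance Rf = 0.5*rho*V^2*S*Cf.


Formula: Rf = 0.5 * rho * V^2 * S * Cf
Step 1 — V^2 = 3.1^2 = 9.61
Step 2 — 0.5 * rho * V^2 = 0.5 * 1025 * 9.61 = 4925.125
Step 3 — Rf = 4925.125 * 4873 * 0.00282 ≈ 67680 N (5 s.f.)

67680 N


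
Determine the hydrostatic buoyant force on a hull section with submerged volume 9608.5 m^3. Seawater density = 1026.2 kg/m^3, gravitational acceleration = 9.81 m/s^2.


Formula: Fb = rho * g * V
Substituting: Fb = 1026.2 * 9.81 * 9608.5
Intermediate: 1026.2 * 9.81 = 10067.022
Result: Fb = 10067.022 * 9608.5 ≈ 96729000 N (5 s.f.)

96729000 N


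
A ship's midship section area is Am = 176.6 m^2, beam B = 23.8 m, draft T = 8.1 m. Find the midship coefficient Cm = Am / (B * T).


Formula: Cm = Am / (B * T)
Step 1 — B * T = 23.8 * 8.1 = 192.78 m^2
Step 2 — Cm = 176.6 / 192.78 ≈ 0.91607 (5 s.f.)

0.91607


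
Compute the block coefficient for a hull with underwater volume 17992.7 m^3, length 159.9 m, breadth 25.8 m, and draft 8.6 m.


Formula: Cb = V / (L * B * T)
Step 1 — L * B * T = 159.9 * 25.8 * 8.6 = 35478.612 m^3
Step 2 — Cb = 17992.7 / 35478.612 ≈ 0.50714 (5 s.f.)

0.50714


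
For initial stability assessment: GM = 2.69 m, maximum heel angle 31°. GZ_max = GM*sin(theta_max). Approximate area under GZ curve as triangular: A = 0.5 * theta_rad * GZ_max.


Formula: GZ_max = GM * sin(theta); Area = 0.5 * theta_rad * GZ_max
Step 1 — GZ_max = 2.69 * sin(31°) = 2.69 * 0.515038 = 1.385452 m
Step 2 — theta_rad = 31 * pi/180 = 0.541052 rad
Step 3 — Area = 0.5 * 0.541052 * 1.385452 ≈ 0.37480 m·rad (5 s.f.)

0.37480 m·rad


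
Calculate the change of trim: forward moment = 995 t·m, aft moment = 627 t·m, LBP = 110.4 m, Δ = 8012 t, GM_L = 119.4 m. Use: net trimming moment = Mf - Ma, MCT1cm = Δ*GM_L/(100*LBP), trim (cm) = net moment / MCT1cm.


Formula: net trimming moment = Mf - Ma; MCT1cm = Δ*GM_L/(100*LBP); trim = net moment / MCT1cm
Step 1 — net trimming moment = 995 - 627 = 368 t·m
Step 2 — MCT1cm = 8012 * 119.4 / (100 * 110.4) = 86.6515 t·m/cm
Step 3 — trim = 368 / 86.6515 ≈ 4.2469 cm (5 s.f.)

4.2469 cm


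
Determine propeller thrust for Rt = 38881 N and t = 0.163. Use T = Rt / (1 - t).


Formula: T = Rt / (1 - t)
Step 1 — (1 - t) = 1 - 0.163 = 0.837
Step 2 — T = 38881 / 0.837 ≈ 46453 N (5 s.f.)

46453 N


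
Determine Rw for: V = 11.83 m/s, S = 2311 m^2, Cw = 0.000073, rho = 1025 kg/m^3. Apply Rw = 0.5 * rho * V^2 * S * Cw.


Formula: Rw = 0.5 * rho * V^2 * S * Cw
Step 1 — V^2 = 11.83^2 = 139.9489
Step 2 — 0.5 * rho * V^2 = 0.5 * 1025 * 139.9489 = 71723.81125
Step 3 — Rw = 71723.81125 * 2311 * 0.000073 ≈ 12100 N (5 s.f.)

12100 N


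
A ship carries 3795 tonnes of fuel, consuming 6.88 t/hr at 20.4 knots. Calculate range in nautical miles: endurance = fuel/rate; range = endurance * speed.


Formula: endurance = fuel / rate; range = endurance * speed
Step 1 — endurance = 3795 / 6.88 = 551.5988 hours
Step 2 — range = 551.5988 * 20.4 ≈ 11253 nautical miles (5 s.f.)

11253 NM


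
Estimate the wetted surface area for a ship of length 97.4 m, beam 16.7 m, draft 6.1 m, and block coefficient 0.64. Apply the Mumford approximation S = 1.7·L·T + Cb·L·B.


Formula: S = 1.7*L*T + V/T with V = Cb*L*B*T, i.e. S = L * (1.7*T + Cb*B)
Step 1 — 1.7*T = 1.7 * 6.1 = 10.37 m
Step 2 — Cb*B = 0.64 * 16.7 = 10.688 m
Step 3 — 1.7*T + Cb*B = 10.37 + 10.688 = 21.058 m
Step 4 — S = 97.4 * 21.058 ≈ 2051.0 m^2 (5 s.f.)

2051.0 m^2


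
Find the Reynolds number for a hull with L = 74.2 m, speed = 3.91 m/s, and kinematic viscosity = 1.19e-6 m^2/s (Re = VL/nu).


Formula: Re = V * L / nu
Step 1 — V * L = 3.91 * 74.2 = 290.122 m^2/s
Step 2 — Re = 290.122 / 1.19e-6 = 2.44e+08

2.44e+08


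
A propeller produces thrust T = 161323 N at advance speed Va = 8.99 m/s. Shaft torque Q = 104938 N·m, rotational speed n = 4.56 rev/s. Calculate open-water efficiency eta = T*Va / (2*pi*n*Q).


Formula: eta = T * Va / (2 * pi * n * Q)
Step 1 — numerator = T * Va = 161323 * 8.99 = 1450293.77
Step 2 — 2 * pi * n = 2 * pi * 4.56 = 28.651325
Step 3 — denominator = 28.651325 * 104938 = 3006612.74
Step 4 — eta = 1450293.77 / 3006612.74 ≈ 0.48237 (5 s.f.)

0.48237


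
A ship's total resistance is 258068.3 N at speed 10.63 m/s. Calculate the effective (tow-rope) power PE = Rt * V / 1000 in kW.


Formula: PE = Rt * V / 1000 (kW)
Step 1 — PE (W) = 258068.3 * 10.63 = 2743266.029 W
Step 2 — PE (kW) = 2743266.029 / 1000 ≈ 2743.3 kW (5 s.f.)

2743.3 kW


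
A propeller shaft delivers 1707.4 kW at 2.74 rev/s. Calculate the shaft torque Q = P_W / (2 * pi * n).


Formula: Q = P_W / (2 * pi * n)
Step 1 — P_W = 1707.4 kW * 1000 = 1707400.0 W
Step 2 — 2 * pi * n = 2 * pi * 2.74 = 17.215928
Step 3 — Q = 1707400.0 / 17.215928 ≈ 99176 N·m (5 s.f.)

99176 N·m


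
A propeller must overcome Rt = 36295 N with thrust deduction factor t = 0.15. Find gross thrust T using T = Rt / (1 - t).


Formula: T = Rt / (1 - t)
Step 1 — (1 - t) = 1 - 0.15 = 0.85
Step 2 — T = 36295 / 0.85 ≈ 42700 N (5 s.f.)

42700 N


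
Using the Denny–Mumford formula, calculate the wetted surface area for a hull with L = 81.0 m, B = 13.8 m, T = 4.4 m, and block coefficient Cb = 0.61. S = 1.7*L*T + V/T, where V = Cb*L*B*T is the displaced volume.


Formula: S = 1.7*L*T + V/T with V = Cb*L*B*T, i.e. S = L * (1.7*T + Cb*B)
Step 1 — 1.7*T = 1.7 * 4.4 = 7.48 m
Step 2 — Cb*B = 0.61 * 13.8 = 8.418 m
Step 3 — 1.7*T + Cb*B = 7.48 + 8.418 = 15.898 m
Step 4 — S = 81.0 * 15.898 ≈ 1287.7 m^2 (5 s.f.)

1287.7 m^2


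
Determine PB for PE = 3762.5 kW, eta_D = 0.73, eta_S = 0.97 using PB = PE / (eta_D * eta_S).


Formula: PB = PE / (eta_D * eta_S)
Step 1 — combined efficiency = eta_D * eta_S = 0.73 * 0.97 = 0.7081
Step 2 — PB = 3762.5 / 0.7081 ≈ 5313.5 kW (5 s.f.)

5313.5 kW


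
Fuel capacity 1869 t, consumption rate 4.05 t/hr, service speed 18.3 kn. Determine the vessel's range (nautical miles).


Formula: endurance = fuel / rate; range = endurance * speed
Step 1 — endurance = 1869 / 4.05 = 461.4815 hours
Step 2 — range = 461.4815 * 18.3 ≈ 8445.1 nautical miles (5 s.f.)

8445.1 NM


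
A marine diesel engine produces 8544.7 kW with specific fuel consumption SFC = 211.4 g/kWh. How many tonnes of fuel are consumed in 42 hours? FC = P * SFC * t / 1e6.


Formula: FC (tonnes) = P * SFC * t / 1,000,000
Step 1 — P * SFC * t = 8544.7 * 211.4 * 42 = 75866682.36 g
Step 2 — FC (tonnes) = 75866682.36 / 1,000,000 ≈ 75.867 tonnes (5 s.f.)

75.867 tonnes


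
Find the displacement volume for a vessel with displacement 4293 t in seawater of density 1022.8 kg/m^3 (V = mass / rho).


Formula: V = mass / rho
Step 1 — convert tonnes to kg: 4293 t * 1000 = 4293000 kg
Step 2 — V = 4293000 / 1022.8 ≈ 4197.3 m^3 (5 s.f.)

4197.3 m^3


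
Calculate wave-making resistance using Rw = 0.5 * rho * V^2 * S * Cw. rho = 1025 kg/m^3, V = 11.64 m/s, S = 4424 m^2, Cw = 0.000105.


Formula: Rw = 0.5 * rho * V^2 * S * Cw
Step 1 — V^2 = 11.64^2 = 135.4896
Step 2 — 0.5 * rho * V^2 = 0.5 * 1025 * 135.4896 = 69438.42
Step 3 — Rw = 69438.42 * 4424 * 0.000105 ≈ 32256 N (5 s.f.)

32256 N


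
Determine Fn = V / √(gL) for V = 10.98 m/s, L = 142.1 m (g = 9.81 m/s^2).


Formula: Fn = V / sqrt(g * L)
Step 1 — g * L = 9.81 * 142.1 = 1394.001
Step 2 — sqrt(g * L) = sqrt(1394.001) = 37.336323
Step 3 — Fn = 10.98 / 37.336323 ≈ 0.29408 (5 s.f.)

0.29408


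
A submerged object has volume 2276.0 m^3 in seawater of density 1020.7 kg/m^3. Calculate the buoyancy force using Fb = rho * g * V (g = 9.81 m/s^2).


Formula: Fb = rho * g * V
Substituting: Fb = 1020.7 * 9.81 * 2276.0
Intermediate: 1020.7 * 9.81 = 10013.067
Result: Fb = 10013.067 * 2276.0 ≈ 22790000 N (5 s.f.)

22790000 N


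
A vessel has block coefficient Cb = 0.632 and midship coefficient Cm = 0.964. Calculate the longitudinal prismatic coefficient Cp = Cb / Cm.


Formula: Cp = Cb / Cm
Substituting: Cp = 0.632 / 0.964
Result: Cp ≈ 0.65560 (5 s.f.)

0.65560


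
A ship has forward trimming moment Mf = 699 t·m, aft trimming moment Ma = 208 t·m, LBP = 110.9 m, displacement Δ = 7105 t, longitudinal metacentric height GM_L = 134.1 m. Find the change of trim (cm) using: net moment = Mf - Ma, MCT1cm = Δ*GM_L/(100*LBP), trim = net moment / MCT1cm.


Formula: net trimming moment = Mf - Ma; MCT1cm = Δ*GM_L/(100*LBP); trim = net moment / MCT1cm
Step 1 — net trimming moment = 699 - 208 = 491 t·m
Step 2 — MCT1cm = 7105 * 134.1 / (100 * 110.9) = 85.9135 t·m/cm
Step 3 — trim = 491 / 85.9135 ≈ 5.7151 cm (5 s.f.)

5.7151 cm


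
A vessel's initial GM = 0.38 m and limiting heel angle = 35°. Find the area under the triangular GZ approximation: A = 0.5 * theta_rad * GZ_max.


Formula: GZ_max = GM * sin(theta); Area = 0.5 * theta_rad * GZ_max
Step 1 — GZ_max = 0.38 * sin(35°) = 0.38 * 0.573576 = 0.217959 m
Step 2 — theta_rad = 35 * pi/180 = 0.610865 rad
Step 3 — Area = 0.5 * 0.610865 * 0.217959 ≈ 0.066572 m·rad (5 s.f.)

0.066572 m·rad


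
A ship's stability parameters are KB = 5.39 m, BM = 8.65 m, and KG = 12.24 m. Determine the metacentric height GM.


Formula: GM = KB + BM - KG
Step 1 — KM = KB + BM = 5.39 + 8.65 = 14.04 m
Step 2 — GM = KM - KG = 14.04 - 12.24 = 1.8 m

1.8 m


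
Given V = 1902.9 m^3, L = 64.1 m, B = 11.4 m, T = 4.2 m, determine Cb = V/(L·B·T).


Formula: Cb = V / (L * B * T)
Step 1 — L * B * T = 64.1 * 11.4 * 4.2 = 3069.108 m^3
Step 2 — Cb = 1902.9 / 3069.108 ≈ 0.62002 (5 s.f.)

0.62002


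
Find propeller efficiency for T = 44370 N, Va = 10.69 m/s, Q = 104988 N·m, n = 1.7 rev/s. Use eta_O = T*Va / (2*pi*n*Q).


Formula: eta = T * Va / (2 * pi * n * Q)
Step 1 — numerator = T * Va = 44370 * 10.69 = 474315.3
Step 2 — 2 * pi * n = 2 * pi * 1.7 = 10.681415
Step 3 — denominator = 10.681415 * 104988 = 1121420.4
Step 4 — eta = 474315.3 / 1121420.4 ≈ 0.42296 (5 s.f.)

0.42296


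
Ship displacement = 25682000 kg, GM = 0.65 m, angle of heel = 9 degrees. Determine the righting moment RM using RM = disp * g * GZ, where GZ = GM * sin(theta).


Formula: GZ = GM * sin(theta); RM = disp * g * GZ
Step 1 — GZ = 0.65 * sin(9°) = 0.65 * 0.156434 = 0.101682 m
Step 2 — RM = 25682000 * 9.81 * 0.101682 ≈ 25618000 N·m (5 s.f.)

25618000 N·m


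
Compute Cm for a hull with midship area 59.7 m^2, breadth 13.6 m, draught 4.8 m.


Formula: Cm = Am / (B * T)
Step 1 — B * T = 13.6 * 4.8 = 65.28 m^2
Step 2 — Cm = 59.7 / 65.28 ≈ 0.91452 (5 s.f.)

0.91452


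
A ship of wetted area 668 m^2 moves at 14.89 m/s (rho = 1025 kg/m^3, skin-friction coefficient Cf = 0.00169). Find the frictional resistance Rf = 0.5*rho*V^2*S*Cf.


Formula: Rf = 0.5 * rho * V^2 * S * Cf
Step 1 — V^2 = 14.89^2 = 221.7121
Step 2 — 0.5 * rho * V^2 = 0.5 * 1025 * 221.7121 = 113627.45125
Step 3 — Rf = 113627.45125 * 668 * 0.00169 ≈ 128280 N (5 s.f.)

128280 N


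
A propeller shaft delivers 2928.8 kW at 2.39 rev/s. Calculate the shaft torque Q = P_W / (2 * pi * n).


Formula: Q = P_W / (2 * pi * n)
Step 1 — P_W = 2928.8 kW * 1000 = 2928800.0 W
Step 2 — 2 * pi * n = 2 * pi * 2.39 = 15.016813
Step 3 — Q = 2928800.0 / 15.016813 ≈ 195030 N·m (5 s.f.)

195030 N·m


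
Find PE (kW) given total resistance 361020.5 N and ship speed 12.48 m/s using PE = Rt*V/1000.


Formula: PE = Rt * V / 1000 (kW)
Step 1 — PE (W) = 361020.5 * 12.48 = 4505535.84 W
Step 2 — PE (kW) = 4505535.84 / 1000 ≈ 4505.5 kW (5 s.f.)

4505.5 kW


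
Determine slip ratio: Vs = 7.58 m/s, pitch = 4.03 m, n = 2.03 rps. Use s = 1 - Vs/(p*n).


Formula: s = 1 - Vs / (p * n)
Step 1 — p * n = 4.03 * 2.03 = 8.1809
Step 2 — Vs / (p*n) = 7.58 / 8.1809 = 0.926548 (6 d.p.)
Step 3 — s = 1 - 0.926548 = 0.073452

0.073452


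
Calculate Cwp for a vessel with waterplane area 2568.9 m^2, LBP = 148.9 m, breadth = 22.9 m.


Formula: Cwp = Aw / (L * B)
Step 1 — L * B = 148.9 * 22.9 = 3409.81 m^2
Step 2 — Cwp = 2568.9 / 3409.81 ≈ 0.75339 (5 s.f.)

0.75339


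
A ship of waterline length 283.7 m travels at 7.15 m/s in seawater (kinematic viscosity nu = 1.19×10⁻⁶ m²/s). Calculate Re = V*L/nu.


Formula: Re = V * L / nu
Step 1 — V * L = 7.15 * 283.7 = 2028.455 m^2/s
Step 2 — Re = 2028.455 / 1.19e-6 = 1.70e+09

1.70e+09


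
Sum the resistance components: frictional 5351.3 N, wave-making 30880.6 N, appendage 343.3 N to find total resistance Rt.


Formula: Rt = Rf + Rw + Ra
Substituting: Rt = 5351.3 + 30880.6 + 343.3
Result: Rt = 36575.2 N

36575.2 N


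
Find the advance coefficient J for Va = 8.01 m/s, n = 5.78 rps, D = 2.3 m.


Formula: J = Va / (n * D)
Step 1 — n * D = 5.78 * 2.3 = 13.294
Step 2 — J = 8.01 / 13.294 ≈ 0.60253 (5 s.f.)

0.60253


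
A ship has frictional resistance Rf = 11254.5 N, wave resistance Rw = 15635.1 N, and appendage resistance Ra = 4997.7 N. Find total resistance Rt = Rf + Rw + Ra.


Formula: Rt = Rf + Rw + Ra
Substituting: Rt = 11254.5 + 15635.1 + 4997.7
Result: Rt = 31887.3 N

31887.3 N


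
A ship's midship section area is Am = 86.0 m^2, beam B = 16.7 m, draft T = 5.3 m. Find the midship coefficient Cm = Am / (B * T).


Formula: Cm = Am / (B * T)
Step 1 — B * T = 16.7 * 5.3 = 88.51 m^2
Step 2 — Cm = 86.0 / 88.51 ≈ 0.97164 (5 s.f.)

0.97164


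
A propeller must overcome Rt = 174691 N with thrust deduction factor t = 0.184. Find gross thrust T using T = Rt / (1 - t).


Formula: T = Rt / (1 - t)
Step 1 — (1 - t) = 1 - 0.184 = 0.816
Step 2 — T = 174691 / 0.816 ≈ 214080 N (5 s.f.)

214080 N


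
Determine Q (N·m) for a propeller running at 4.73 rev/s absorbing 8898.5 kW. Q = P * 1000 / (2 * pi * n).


Formula: Q = P_W / (2 * pi * n)
Step 1 — P_W = 8898.5 kW * 1000 = 8898500.0 W
Step 2 — 2 * pi * n = 2 * pi * 4.73 = 29.719467
Step 3 — Q = 8898500.0 / 29.719467 ≈ 299420 N·m (5 s.f.)

299420 N·m


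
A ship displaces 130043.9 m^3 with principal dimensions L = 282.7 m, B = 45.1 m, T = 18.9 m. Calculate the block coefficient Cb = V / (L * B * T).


Formula: Cb = V / (L * B * T)
Step 1 — L * B * T = 282.7 * 45.1 * 18.9 = 240970.653 m^3
Step 2 — Cb = 130043.9 / 240970.653 ≈ 0.53967 (5 s.f.)

0.53967


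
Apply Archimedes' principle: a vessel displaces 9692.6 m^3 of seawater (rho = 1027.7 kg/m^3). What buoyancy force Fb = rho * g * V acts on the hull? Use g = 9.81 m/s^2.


Formula: Fb = rho * g * V
Substituting: Fb = 1027.7 * 9.81 * 9692.6
Intermediate: 1027.7 * 9.81 = 10081.737
Result: Fb = 10081.737 * 9692.6 ≈ 97718000 N (5 s.f.)

97718000 N


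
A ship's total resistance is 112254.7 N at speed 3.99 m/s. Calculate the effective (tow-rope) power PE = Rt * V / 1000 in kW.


Formula: PE = Rt * V / 1000 (kW)
Step 1 — PE (W) = 112254.7 * 3.99 = 447896.253 W
Step 2 — PE (kW) = 447896.253 / 1000 ≈ 447.90 kW (5 s.f.)

447.90 kW


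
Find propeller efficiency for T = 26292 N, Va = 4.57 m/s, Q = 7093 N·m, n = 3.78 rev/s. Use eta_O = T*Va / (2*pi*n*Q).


Formula: eta = T * Va / (2 * pi * n * Q)
Step 1 — numerator = T * Va = 26292 * 4.57 = 120154.44
Step 2 — 2 * pi * n = 2 * pi * 3.78 = 23.75044
Step 3 — denominator = 23.75044 * 7093 = 168461.87
Step 4 — eta = 120154.44 / 168461.87 ≈ 0.71324 (5 s.f.)

0.71324


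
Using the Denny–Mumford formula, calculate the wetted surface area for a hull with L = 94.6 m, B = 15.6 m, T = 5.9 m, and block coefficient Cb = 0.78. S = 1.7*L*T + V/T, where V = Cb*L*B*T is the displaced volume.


Formula: S = 1.7*L*T + V/T with V = Cb*L*B*T, i.e. S = L * (1.7*T + Cb*B)
Step 1 — 1.7*T = 1.7 * 5.9 = 10.03 m
Step 2 — Cb*B = 0.78 * 15.6 = 12.168 m
Step 3 — 1.7*T + Cb*B = 10.03 + 12.168 = 22.198 m
Step 4 — S = 94.6 * 22.198 ≈ 2099.9 m^2 (5 s.f.)

2099.9 m^2


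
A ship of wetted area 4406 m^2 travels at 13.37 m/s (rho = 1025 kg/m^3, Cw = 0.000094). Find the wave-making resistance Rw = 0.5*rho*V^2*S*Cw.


Formula: Rw = 0.5 * rho * V^2 * S * Cw
Step 1 — V^2 = 13.37^2 = 178.7569
Step 2 — 0.5 * rho * V^2 = 0.5 * 1025 * 178.7569 = 91612.91125
Step 3 — Rw = 91612.91125 * 4406 * 0.000094 ≈ 37943 N (5 s.f.)

37943 N


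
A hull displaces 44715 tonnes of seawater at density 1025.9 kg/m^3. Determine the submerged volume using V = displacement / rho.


Formula: V = mass / rho
Step 1 — convert tonnes to kg: 44715 t * 1000 = 44715000 kg
Step 2 — V = 44715000 / 1025.9 ≈ 43586 m^3 (5 s.f.)

43586 m^3


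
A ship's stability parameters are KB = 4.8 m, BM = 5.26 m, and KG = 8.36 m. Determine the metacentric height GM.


Formula: GM = KB + BM - KG
Step 1 — KM = KB + BM = 4.8 + 5.26 = 10.06 m
Step 2 — GM = KM - KG = 10.06 - 8.36 = 1.7 m

1.7 m


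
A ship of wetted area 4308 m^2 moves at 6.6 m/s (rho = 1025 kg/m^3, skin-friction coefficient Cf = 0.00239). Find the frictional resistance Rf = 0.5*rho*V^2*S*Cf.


Formula: Rf = 0.5 * rho * V^2 * S * Cf
Step 1 — V^2 = 6.6^2 = 43.56
Step 2 — 0.5 * rho * V^2 = 0.5 * 1025 * 43.56 = 22324.5
Step 3 — Rf = 22324.5 * 4308 * 0.00239 ≈ 229860 N (5 s.f.)

229860 N


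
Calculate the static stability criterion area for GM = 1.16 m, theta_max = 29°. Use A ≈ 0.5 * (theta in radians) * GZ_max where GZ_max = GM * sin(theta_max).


Formula: GZ_max = GM * sin(theta); Area = 0.5 * theta_rad * GZ_max
Step 1 — GZ_max = 1.16 * sin(29°) = 1.16 * 0.48481 = 0.56238 m
Step 2 — theta_rad = 29 * pi/180 = 0.506145 rad
Step 3 — Area = 0.5 * 0.506145 * 0.56238 ≈ 0.14232 m·rad (5 s.f.)

0.14232 m·rad


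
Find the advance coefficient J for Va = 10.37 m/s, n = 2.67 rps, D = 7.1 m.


Formula: J = Va / (n * D)
Step 1 — n * D = 2.67 * 7.1 = 18.957
Step 2 — J = 10.37 / 18.957 ≈ 0.54703 (5 s.f.)

0.54703


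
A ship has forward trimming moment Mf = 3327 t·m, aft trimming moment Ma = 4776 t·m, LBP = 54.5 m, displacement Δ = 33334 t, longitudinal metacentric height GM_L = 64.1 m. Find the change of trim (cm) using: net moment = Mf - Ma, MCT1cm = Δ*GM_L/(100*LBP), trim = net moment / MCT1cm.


Formula: net trimming moment = Mf - Ma; MCT1cm = Δ*GM_L/(100*LBP); trim = net moment / MCT1cm
Step 1 — net trimming moment = 3327 - 4776 = -1449 t·m
Step 2 — MCT1cm = 33334 * 64.1 / (100 * 54.5) = 392.0568 t·m/cm
Step 3 — trim = -1449 / 392.0568 ≈ -3.6959 cm (5 s.f.)

-3.6959 cm


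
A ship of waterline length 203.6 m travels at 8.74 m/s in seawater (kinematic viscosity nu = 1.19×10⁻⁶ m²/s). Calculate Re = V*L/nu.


Formula: Re = V * L / nu
Step 1 — V * L = 8.74 * 203.6 = 1779.464 m^2/s
Step 2 — Re = 1779.464 / 1.19e-6 = 1.50e+09

1.50e+09


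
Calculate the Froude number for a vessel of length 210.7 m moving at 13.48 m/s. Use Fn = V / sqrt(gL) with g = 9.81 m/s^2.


Formula: Fn = V / sqrt(g * L)
Step 1 — g * L = 9.81 * 210.7 = 2066.967
Step 2 — sqrt(g * L) = sqrt(2066.967) = 45.463909
Step 3 — Fn = 13.48 / 45.463909 ≈ 0.29650 (5 s.f.)

0.29650


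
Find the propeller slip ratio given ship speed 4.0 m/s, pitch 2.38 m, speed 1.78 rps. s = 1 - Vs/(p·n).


Formula: s = 1 - Vs / (p * n)
Step 1 — p * n = 2.38 * 1.78 = 4.2364
Step 2 — Vs / (p*n) = 4.0 / 4.2364 = 0.944198 (6 d.p.)
Step 3 — s = 1 - 0.944198 = 0.055802

0.055802


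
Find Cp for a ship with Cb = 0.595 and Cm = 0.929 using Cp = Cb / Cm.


Formula: Cp = Cb / Cm
Substituting: Cp = 0.595 / 0.929
Result: Cp ≈ 0.64047 (5 s.f.)

0.64047


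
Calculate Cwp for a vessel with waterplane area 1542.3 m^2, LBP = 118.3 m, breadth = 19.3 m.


Formula: Cwp = Aw / (L * B)
Step 1 — L * B = 118.3 * 19.3 = 2283.19 m^2
Step 2 — Cwp = 1542.3 / 2283.19 ≈ 0.67550 (5 s.f.)

0.67550


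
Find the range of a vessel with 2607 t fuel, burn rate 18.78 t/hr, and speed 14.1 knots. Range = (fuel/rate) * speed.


Formula: endurance = fuel / rate; range = endurance * speed
Step 1 — endurance = 2607 / 18.78 = 138.8179 hours
Step 2 — range = 138.8179 * 14.1 ≈ 1957.3 nautical miles (5 s.f.)

1957.3 NM


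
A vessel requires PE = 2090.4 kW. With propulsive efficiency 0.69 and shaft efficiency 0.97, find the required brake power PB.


Formula: PB = PE / (eta_D * eta_S)
Step 1 — combined efficiency = eta_D * eta_S = 0.69 * 0.97 = 0.6693
Step 2 — PB = 2090.4 / 0.6693 ≈ 3123.3 kW (5 s.f.)

3123.3 kW


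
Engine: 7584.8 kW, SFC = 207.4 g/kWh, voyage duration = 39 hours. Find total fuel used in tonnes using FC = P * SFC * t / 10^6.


Formula: FC (tonnes) = P * SFC * t / 1,000,000
Step 1 — P * SFC * t = 7584.8 * 207.4 * 39 = 61350413.28 g
Step 2 — FC (tonnes) = 61350413.28 / 1,000,000 ≈ 61.350 tonnes (5 s.f.)

61.350 tonnes


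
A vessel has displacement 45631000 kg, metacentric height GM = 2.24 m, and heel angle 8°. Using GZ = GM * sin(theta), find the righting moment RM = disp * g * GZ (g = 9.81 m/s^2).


Formula: GZ = GM * sin(theta); RM = disp * g * GZ
Step 1 — GZ = 2.24 * sin(8°) = 2.24 * 0.139173 = 0.311748 m
Step 2 — RM = 45631000 * 9.81 * 0.311748 ≈ 139550000 N·m (5 s.f.)

139550000 N·m


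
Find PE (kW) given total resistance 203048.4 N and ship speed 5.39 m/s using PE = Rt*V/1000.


Formula: PE = Rt * V / 1000 (kW)
Step 1 — PE (W) = 203048.4 * 5.39 = 1094430.876 W
Step 2 — PE (kW) = 1094430.876 / 1000 ≈ 1094.4 kW (5 s.f.)

1094.4 kW


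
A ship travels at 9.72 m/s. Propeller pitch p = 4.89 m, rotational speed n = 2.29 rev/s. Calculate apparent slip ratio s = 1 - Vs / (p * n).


Formula: s = 1 - Vs / (p * n)
Step 1 — p * n = 4.89 * 2.29 = 11.1981
Step 2 — Vs / (p*n) = 9.72 / 11.1981 = 0.868004 (6 d.p.)
Step 3 — s = 1 - 0.868004 = 0.131996

0.131996


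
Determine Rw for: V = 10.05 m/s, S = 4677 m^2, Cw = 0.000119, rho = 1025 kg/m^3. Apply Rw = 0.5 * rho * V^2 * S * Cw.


Formula: Rw = 0.5 * rho * V^2 * S * Cw
Step 1 — V^2 = 10.05^2 = 101.0025
Step 2 — 0.5 * rho * V^2 = 0.5 * 1025 * 101.0025 = 51763.78125
Step 3 — Rw = 51763.78125 * 4677 * 0.000119 ≈ 28810 N (5 s.f.)

28810 N


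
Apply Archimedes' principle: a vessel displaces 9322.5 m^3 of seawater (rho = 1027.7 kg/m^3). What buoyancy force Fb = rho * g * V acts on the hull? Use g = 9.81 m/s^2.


Formula: Fb = rho * g * V
Substituting: Fb = 1027.7 * 9.81 * 9322.5
Intermediate: 1027.7 * 9.81 = 10081.737
Result: Fb = 10081.737 * 9322.5 ≈ 93987000 N (5 s.f.)

93987000 N


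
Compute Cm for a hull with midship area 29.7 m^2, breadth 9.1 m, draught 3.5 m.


Formula: Cm = Am / (B * T)
Step 1 — B * T = 9.1 * 3.5 = 31.85 m^2
Step 2 — Cm = 29.7 / 31.85 ≈ 0.93250 (5 s.f.)

0.93250


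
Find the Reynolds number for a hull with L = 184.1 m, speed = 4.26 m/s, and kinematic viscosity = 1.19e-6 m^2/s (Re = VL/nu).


Formula: Re = V * L / nu
Step 1 — V * L = 4.26 * 184.1 = 784.266 m^2/s
Step 2 — Re = 784.266 / 1.19e-6 = 6.59e+08

6.59e+08


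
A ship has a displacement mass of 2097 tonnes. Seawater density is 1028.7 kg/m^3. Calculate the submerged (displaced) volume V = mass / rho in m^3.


Formula: V = mass / rho
Step 1 — convert tonnes to kg: 2097 t * 1000 = 2097000 kg
Step 2 — V = 2097000 / 1028.7 ≈ 2038.5 m^3 (5 s.f.)

2038.5 m^3


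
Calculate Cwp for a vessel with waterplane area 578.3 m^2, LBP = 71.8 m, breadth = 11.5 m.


Formula: Cwp = Aw / (L * B)
Step 1 — L * B = 71.8 * 11.5 = 825.7 m^2
Step 2 — Cwp = 578.3 / 825.7 ≈ 0.70038 (5 s.f.)

0.70038


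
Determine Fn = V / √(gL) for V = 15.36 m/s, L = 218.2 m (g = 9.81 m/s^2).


Formula: Fn = V / sqrt(g * L)
Step 1 — g * L = 9.81 * 218.2 = 2140.542
Step 2 — sqrt(g * L) = sqrt(2140.542) = 46.265992
Step 3 — Fn = 15.36 / 46.265992 ≈ 0.33199 (5 s.f.)

0.33199


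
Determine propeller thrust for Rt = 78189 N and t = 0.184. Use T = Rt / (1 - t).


Formula: T = Rt / (1 - t)
Step 1 — (1 - t) = 1 - 0.184 = 0.816
Step 2 — T = 78189 / 0.816 ≈ 95820 N (5 s.f.)

95820 N


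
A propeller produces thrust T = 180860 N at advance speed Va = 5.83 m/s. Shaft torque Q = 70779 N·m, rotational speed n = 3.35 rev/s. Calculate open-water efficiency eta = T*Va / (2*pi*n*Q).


Formula: eta = T * Va / (2 * pi * n * Q)
Step 1 — numerator = T * Va = 180860 * 5.83 = 1054413.8
Step 2 — 2 * pi * n = 2 * pi * 3.35 = 21.048671
Step 3 — denominator = 21.048671 * 70779 = 1489803.88
Step 4 — eta = 1054413.8 / 1489803.88 ≈ 0.70775 (5 s.f.)

0.70775


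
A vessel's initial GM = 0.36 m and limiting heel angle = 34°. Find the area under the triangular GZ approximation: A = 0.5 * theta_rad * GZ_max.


Formula: GZ_max = GM * sin(theta); Area = 0.5 * theta_rad * GZ_max
Step 1 — GZ_max = 0.36 * sin(34°) = 0.36 * 0.559193 = 0.201309 m
Step 2 — theta_rad = 34 * pi/180 = 0.593412 rad
Step 3 — Area = 0.5 * 0.593412 * 0.201309 ≈ 0.059730 m·rad (5 s.f.)

0.059730 m·rad


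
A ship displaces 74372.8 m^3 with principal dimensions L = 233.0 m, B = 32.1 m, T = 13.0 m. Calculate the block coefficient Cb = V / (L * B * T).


Formula: Cb = V / (L * B * T)
Step 1 — L * B * T = 233.0 * 32.1 * 13.0 = 97230.9 m^3
Step 2 — Cb = 74372.8 / 97230.9 ≈ 0.76491 (5 s.f.)

0.76491


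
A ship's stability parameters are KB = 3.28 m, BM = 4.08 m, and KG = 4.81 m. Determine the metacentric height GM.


Formula: GM = KB + BM - KG
Step 1 — KM = KB + BM = 3.28 + 4.08 = 7.36 m
Step 2 — GM = KM - KG = 7.36 - 4.81 = 2.55 m

2.55 m


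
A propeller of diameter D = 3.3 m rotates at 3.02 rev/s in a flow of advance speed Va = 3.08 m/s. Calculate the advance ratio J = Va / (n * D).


Formula: J = Va / (n * D)
Step 1 — n * D = 3.02 * 3.3 = 9.966
Step 2 — J = 3.08 / 9.966 ≈ 0.30905 (5 s.f.)

0.30905


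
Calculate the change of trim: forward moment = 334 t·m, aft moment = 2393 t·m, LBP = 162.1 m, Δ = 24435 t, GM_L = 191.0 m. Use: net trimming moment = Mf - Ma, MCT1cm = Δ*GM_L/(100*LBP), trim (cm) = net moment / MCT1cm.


Formula: net trimming moment = Mf - Ma; MCT1cm = Δ*GM_L/(100*LBP); trim = net moment / MCT1cm
Step 1 — net trimming moment = 334 - 2393 = -2059 t·m
Step 2 — MCT1cm = 24435 * 191.0 / (100 * 162.1) = 287.9139 t·m/cm
Step 3 — trim = -2059 / 287.9139 ≈ -7.1514 cm (5 s.f.)

-7.1514 cm


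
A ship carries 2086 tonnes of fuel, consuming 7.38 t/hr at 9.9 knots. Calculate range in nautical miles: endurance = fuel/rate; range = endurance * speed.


Formula: endurance = fuel / rate; range = endurance * speed
Step 1 — endurance = 2086 / 7.38 = 282.6558 hours
Step 2 — range = 282.6558 * 9.9 ≈ 2798.3 nautical miles (5 s.f.)

2798.3 NM


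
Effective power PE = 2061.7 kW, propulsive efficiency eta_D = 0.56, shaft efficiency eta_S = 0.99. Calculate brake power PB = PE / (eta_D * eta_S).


Formula: PB = PE / (eta_D * eta_S)
Step 1 — combined efficiency = eta_D * eta_S = 0.56 * 0.99 = 0.5544
Step 2 — PB = 2061.7 / 0.5544 ≈ 3718.8 kW (5 s.f.)

3718.8 kW


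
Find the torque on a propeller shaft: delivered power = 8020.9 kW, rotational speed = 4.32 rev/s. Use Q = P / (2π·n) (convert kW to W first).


Formula: Q = P_W / (2 * pi * n)
Step 1 — P_W = 8020.9 kW * 1000 = 8020900.0 W
Step 2 — 2 * pi * n = 2 * pi * 4.32 = 27.143361
Step 3 — Q = 8020900.0 / 27.143361 ≈ 295500 N·m (5 s.f.)

295500 N·m


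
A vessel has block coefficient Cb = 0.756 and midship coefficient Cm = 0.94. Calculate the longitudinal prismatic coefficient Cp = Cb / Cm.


Formula: Cp = Cb / Cm
Substituting: Cp = 0.756 / 0.94
Result: Cp ≈ 0.80426 (5 s.f.)

0.80426


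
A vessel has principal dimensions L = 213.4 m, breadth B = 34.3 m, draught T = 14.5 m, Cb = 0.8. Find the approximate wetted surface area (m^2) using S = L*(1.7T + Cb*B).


Formula: S = 1.7*L*T + V/T with V = Cb*L*B*T, i.e. S = L * (1.7*T + Cb*B)
Step 1 — 1.7*T = 1.7 * 14.5 = 24.65 m
Step 2 — Cb*B = 0.8 * 34.3 = 27.44 m
Step 3 — 1.7*T + Cb*B = 24.65 + 27.44 = 52.09 m
Step 4 — S = 213.4 * 52.09 ≈ 11116 m^2 (5 s.f.)

11116 m^2


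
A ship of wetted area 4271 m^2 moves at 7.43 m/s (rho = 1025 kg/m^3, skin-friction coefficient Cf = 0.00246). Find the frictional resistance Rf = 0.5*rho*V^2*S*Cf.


Formula: Rf = 0.5 * rho * V^2 * S * Cf
Step 1 — V^2 = 7.43^2 = 55.2049
Step 2 — 0.5 * rho * V^2 = 0.5 * 1025 * 55.2049 = 28292.51125
Step 3 — Rf = 28292.51125 * 4271 * 0.00246 ≈ 297260 N (5 s.f.)

297260 N


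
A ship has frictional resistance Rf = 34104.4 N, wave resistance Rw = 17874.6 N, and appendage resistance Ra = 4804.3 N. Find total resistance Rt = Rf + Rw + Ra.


Formula: Rt = Rf + Rw + Ra
Substituting: Rt = 34104.4 + 17874.6 + 4804.3
Result: Rt = 56783.3 N

56783.3 N


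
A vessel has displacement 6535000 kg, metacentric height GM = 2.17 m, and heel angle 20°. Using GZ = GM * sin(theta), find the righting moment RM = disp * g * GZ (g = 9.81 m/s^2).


Formula: GZ = GM * sin(theta); RM = disp * g * GZ
Step 1 — GZ = 2.17 * sin(20°) = 2.17 * 0.34202 = 0.742183 m
Step 2 — RM = 6535000 * 9.81 * 0.742183 ≈ 47580000 N·m (5 s.f.)

47580000 N·m


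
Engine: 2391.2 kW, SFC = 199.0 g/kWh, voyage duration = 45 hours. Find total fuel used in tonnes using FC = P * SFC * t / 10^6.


Formula: FC (tonnes) = P * SFC * t / 1,000,000
Step 1 — P * SFC * t = 2391.2 * 199.0 * 45 = 21413196.0 g
Step 2 — FC (tonnes) = 21413196.0 / 1,000,000 ≈ 21.413 tonnes (5 s.f.)

21.413 tonnes


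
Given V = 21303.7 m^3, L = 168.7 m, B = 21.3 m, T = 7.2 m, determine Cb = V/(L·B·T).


Formula: Cb = V / (L * B * T)
Step 1 — L * B * T = 168.7 * 21.3 * 7.2 = 25871.832 m^3
Step 2 — Cb = 21303.7 / 25871.832 ≈ 0.82343 (5 s.f.)

0.82343


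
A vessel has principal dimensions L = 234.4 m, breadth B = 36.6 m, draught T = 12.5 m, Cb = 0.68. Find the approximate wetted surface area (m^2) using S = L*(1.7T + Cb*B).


Formula: S = 1.7*L*T + V/T with V = Cb*L*B*T, i.e. S = L * (1.7*T + Cb*B)
Step 1 — 1.7*T = 1.7 * 12.5 = 21.25 m
Step 2 — Cb*B = 0.68 * 36.6 = 24.888 m
Step 3 — 1.7*T + Cb*B = 21.25 + 24.888 = 46.138 m
Step 4 — S = 234.4 * 46.138 ≈ 10815 m^2 (5 s.f.)

10815 m^2


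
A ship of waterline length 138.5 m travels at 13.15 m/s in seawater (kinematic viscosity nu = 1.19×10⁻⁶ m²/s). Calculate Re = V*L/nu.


Formula: Re = V * L / nu
Step 1 — V * L = 13.15 * 138.5 = 1821.275 m^2/s
Step 2 — Re = 1821.275 / 1.19e-6 = 1.53e+09

1.53e+09


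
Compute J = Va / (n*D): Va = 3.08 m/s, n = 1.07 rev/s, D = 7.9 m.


Formula: J = Va / (n * D)
Step 1 — n * D = 1.07 * 7.9 = 8.453
Step 2 — J = 3.08 / 8.453 ≈ 0.36437 (5 s.f.)

0.36437


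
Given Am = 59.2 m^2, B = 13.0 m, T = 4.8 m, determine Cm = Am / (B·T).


Formula: Cm = Am / (B * T)
Step 1 — B * T = 13.0 * 4.8 = 62.4 m^2
Step 2 — Cm = 59.2 / 62.4 ≈ 0.94872 (5 s.f.)

0.94872


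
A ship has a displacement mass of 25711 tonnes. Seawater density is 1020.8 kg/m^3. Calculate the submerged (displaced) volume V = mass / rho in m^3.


Formula: V = mass / rho
Step 1 — convert tonnes to kg: 25711 t * 1000 = 25711000 kg
Step 2 — V = 25711000 / 1020.8 ≈ 25187 m^3 (5 s.f.)

25187 m^3


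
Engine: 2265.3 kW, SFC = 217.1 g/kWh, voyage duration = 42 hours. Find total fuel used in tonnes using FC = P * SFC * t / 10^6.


Formula: FC (tonnes) = P * SFC * t / 1,000,000
Step 1 — P * SFC * t = 2265.3 * 217.1 * 42 = 20655458.46 g
Step 2 — FC (tonnes) = 20655458.46 / 1,000,000 ≈ 20.655 tonnes (5 s.f.)

20.655 tonnes


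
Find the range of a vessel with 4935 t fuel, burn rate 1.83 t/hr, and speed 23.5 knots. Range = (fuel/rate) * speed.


Formula: endurance = fuel / rate; range = endurance * speed
Step 1 — endurance = 4935 / 1.83 = 2696.7213 hours
Step 2 — range = 2696.7213 * 23.5 ≈ 63373 nautical miles (5 s.f.)

63373 NM


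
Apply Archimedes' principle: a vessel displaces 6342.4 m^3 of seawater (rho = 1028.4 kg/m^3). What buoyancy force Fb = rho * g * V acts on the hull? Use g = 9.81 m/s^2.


Formula: Fb = rho * g * V
Substituting: Fb = 1028.4 * 9.81 * 6342.4
Intermediate: 1028.4 * 9.81 = 10088.604
Result: Fb = 10088.604 * 6342.4 ≈ 63986000 N (5 s.f.)

63986000 N


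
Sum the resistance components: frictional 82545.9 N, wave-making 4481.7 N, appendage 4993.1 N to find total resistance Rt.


Formula: Rt = Rf + Rw + Ra
Substituting: Rt = 82545.9 + 4481.7 + 4993.1
Result: Rt = 92020.7 N

92020.7 N


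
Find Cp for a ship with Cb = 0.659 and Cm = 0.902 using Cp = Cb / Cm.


Formula: Cp = Cb / Cm
Substituting: Cp = 0.659 / 0.902
Result: Cp ≈ 0.73060 (5 s.f.)

0.73060


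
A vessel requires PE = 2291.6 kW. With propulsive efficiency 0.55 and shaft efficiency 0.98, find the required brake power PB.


Formula: PB = PE / (eta_D * eta_S)
Step 1 — combined efficiency = eta_D * eta_S = 0.55 * 0.98 = 0.539
Step 2 — PB = 2291.6 / 0.539 ≈ 4251.6 kW (5 s.f.)

4251.6 kW


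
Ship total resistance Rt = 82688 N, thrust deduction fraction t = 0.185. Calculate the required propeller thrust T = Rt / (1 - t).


Formula: T = Rt / (1 - t)
Step 1 — (1 - t) = 1 - 0.185 = 0.815
Step 2 — T = 82688 / 0.815 ≈ 101460 N (5 s.f.)

101460 N


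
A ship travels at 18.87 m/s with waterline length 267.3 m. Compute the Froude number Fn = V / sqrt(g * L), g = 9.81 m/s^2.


Formula: Fn = V / sqrt(g * L)
Step 1 — g * L = 9.81 * 267.3 = 2622.213
Step 2 — sqrt(g * L) = sqrt(2622.213) = 51.207548
Step 3 — Fn = 18.87 / 51.207548 ≈ 0.36850 (5 s.f.)

0.36850


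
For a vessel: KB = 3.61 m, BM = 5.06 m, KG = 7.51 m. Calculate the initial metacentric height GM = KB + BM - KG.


Formula: GM = KB + BM - KG
Step 1 — KM = KB + BM = 3.61 + 5.06 = 8.67 m
Step 2 — GM = KM - KG = 8.67 - 7.51 = 1.16 m

1.16 m


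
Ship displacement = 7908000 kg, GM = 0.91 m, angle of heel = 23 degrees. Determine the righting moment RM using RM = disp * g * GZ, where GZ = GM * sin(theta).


Formula: GZ = GM * sin(theta); RM = disp * g * GZ
Step 1 — GZ = 0.91 * sin(23°) = 0.91 * 0.390731 = 0.355565 m
Step 2 — RM = 7908000 * 9.81 * 0.355565 ≈ 27584000 N·m (5 s.f.)

27584000 N·m


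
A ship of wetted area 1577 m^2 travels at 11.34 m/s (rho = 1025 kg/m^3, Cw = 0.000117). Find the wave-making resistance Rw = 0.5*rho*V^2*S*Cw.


Formula: Rw = 0.5 * rho * V^2 * S * Cw
Step 1 — V^2 = 11.34^2 = 128.5956
Step 2 — 0.5 * rho * V^2 = 0.5 * 1025 * 128.5956 = 65905.245
Step 3 — Rw = 65905.245 * 1577 * 0.000117 ≈ 12160 N (5 s.f.)

12160 N


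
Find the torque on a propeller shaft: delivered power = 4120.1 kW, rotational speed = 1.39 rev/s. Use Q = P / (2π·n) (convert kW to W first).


Formula: Q = P_W / (2 * pi * n)
Step 1 — P_W = 4120.1 kW * 1000 = 4120100.0 W
Step 2 — 2 * pi * n = 2 * pi * 1.39 = 8.733628
Step 3 — Q = 4120100.0 / 8.733628 ≈ 471750 N·m (5 s.f.)

471750 N·m


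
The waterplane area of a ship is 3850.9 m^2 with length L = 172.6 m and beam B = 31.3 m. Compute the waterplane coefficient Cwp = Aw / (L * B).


Formula: Cwp = Aw / (L * B)
Step 1 — L * B = 172.6 * 31.3 = 5402.38 m^2
Step 2 — Cwp = 3850.9 / 5402.38 ≈ 0.71282 (5 s.f.)

0.71282


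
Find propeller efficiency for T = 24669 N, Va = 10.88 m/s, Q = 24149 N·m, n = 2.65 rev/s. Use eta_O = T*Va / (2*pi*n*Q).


Formula: eta = T * Va / (2 * pi * n * Q)
Step 1 — numerator = T * Va = 24669 * 10.88 = 268398.72
Step 2 — 2 * pi * n = 2 * pi * 2.65 = 16.650441
Step 3 — denominator = 16.650441 * 24149 = 402091.5
Step 4 — eta = 268398.72 / 402091.5 ≈ 0.66751 (5 s.f.)

0.66751


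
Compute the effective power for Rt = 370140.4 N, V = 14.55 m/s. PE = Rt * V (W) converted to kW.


Formula: PE = Rt * V / 1000 (kW)
Step 1 — PE (W) = 370140.4 * 14.55 = 5385542.82 W
Step 2 — PE (kW) = 5385542.82 / 1000 ≈ 5385.5 kW (5 s.f.)

5385.5 kW


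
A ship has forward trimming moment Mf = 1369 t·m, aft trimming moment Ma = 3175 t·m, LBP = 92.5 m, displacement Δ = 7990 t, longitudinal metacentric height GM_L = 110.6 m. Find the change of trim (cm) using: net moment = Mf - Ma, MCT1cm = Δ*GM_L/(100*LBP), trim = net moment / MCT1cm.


Formula: net trimming moment = Mf - Ma; MCT1cm = Δ*GM_L/(100*LBP); trim = net moment / MCT1cm
Step 1 — net trimming moment = 1369 - 3175 = -1806 t·m
Step 2 — MCT1cm = 7990 * 110.6 / (100 * 92.5) = 95.5345 t·m/cm
Step 3 — trim = -1806 / 95.5345 ≈ -18.904 cm (5 s.f.)

-18.904 cm


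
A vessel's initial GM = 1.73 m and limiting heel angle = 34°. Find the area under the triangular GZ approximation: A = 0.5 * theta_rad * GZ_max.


Formula: GZ_max = GM * sin(theta); Area = 0.5 * theta_rad * GZ_max
Step 1 — GZ_max = 1.73 * sin(34°) = 1.73 * 0.559193 = 0.967404 m
Step 2 — theta_rad = 34 * pi/180 = 0.593412 rad
Step 3 — Area = 0.5 * 0.593412 * 0.967404 ≈ 0.28703 m·rad (5 s.f.)

0.28703 m·rad
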